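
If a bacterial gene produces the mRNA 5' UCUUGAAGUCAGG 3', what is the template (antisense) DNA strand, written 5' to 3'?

Replace U with T to get the coding DNA strand: TCTTGAAGTCAGG. The template strand is its reverse complement (complement AGAACTTCAGTCC, then reverse).

5'-CCTGACTTCAAGA-3'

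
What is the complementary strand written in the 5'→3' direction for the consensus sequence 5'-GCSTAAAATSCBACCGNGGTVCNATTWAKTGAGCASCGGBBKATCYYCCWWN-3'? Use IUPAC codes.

5'-NWWGGRRGATMVVCCGSTGCTCAMTWAATNGBACCNCGGTVGSATTTTASGC-3'

Standard pairs A↔T, G↔C; ambiguity codes pair Y↔R, K↔M, W↔W, S↔S, B↔V, N↔N. Complement (CGSATTTTASGVTGGCNCCABGNTAAWTMACTCGTSGCCVVMTAGRRGGWWN), then reverse for 5'→3'.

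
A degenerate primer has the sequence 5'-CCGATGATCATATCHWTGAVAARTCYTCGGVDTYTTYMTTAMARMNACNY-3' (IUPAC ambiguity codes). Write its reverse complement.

5′-RNGTNKYTKTAAKRAARAHBCCGARGAYTTBTCAWDGATATGATCATCGG-3′

Standard pairs A↔T, G↔C; ambiguity codes pair R↔Y, M↔K, W↔W, D↔H, V↔B, N↔N. Complement (GGCTACTAGTATAGDWACTBTTYAGRAGCCBHARAARKAATKTYKNTGNR), then reverse for 5'→3'.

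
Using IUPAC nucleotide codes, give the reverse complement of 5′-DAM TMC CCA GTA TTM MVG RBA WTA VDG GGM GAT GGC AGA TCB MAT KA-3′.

Standard pairs A↔T, G↔C; ambiguity codes pair R↔Y, M↔K, W↔W, B↔V, D↔H. Complement (HTKAKGGGTCATAAKKBCYVTWATBHCCCKCTACCGTCTAGVKTAMT), then reverse for 5'→3'.

5'-TMATKVGATCTGCCATCKCCCHBTAWTVYCBKKAATACTGGGKAKTH-3'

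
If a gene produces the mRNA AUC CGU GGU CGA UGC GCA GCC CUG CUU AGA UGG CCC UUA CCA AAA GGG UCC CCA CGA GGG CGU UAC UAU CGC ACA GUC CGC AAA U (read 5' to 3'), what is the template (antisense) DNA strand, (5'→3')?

5′-ATTTGCGGACTGTGCGATAGTAACGCCCTCGTGGGGACCCTTTTGGTAAGGGCCATCTAAGCAGGGCTGCGCATCGACCACGGAT-3′

Replace U with T to get the coding DNA strand: ATCCGTGGTCGATGCGCAGCCCTGCTTAGATGGCCCTTACCAAAAGGGTCCCCACGAGGGCGTTACTATCGCACAGTCCGCAAAT. The template strand is its reverse complement (complement TAGGCACCAGCTACGCGTCGGGACGAATCTACCGGGAATGGTTTTCCCAGGGGTGCTCCCGCAATGATAGCGTGTCAGGCGTTTA, then reverse).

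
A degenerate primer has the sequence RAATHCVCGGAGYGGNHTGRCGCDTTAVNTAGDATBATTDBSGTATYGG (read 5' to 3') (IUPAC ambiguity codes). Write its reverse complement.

5'-CCRATACSVHAATVATHCTANBTAAHGCGYCADNCCRCTCCGBGDATTY-3'

Standard pairs A↔T, G↔C; ambiguity codes pair R↔Y, S↔S, B↔V, D↔H, N↔N. Complement (YTTADGBGCCTCRCCNDACYGCGHAATBNATCHTAVTAAHVSCATARCC), then reverse for 5'→3'.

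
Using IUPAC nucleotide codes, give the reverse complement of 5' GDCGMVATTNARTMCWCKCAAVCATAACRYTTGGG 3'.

Standard pairs A↔T, G↔C; ambiguity codes pair R↔Y, M↔K, W↔W, D↔H, V↔B, N↔N. Complement (CHGCKBTAANTYAKGWGMGTTBGTATTGYRAACCC), then reverse for 5'→3'.

5'-CCCAARYGTTATGBTTGMGWGKAYTNAATBKCGHC-3'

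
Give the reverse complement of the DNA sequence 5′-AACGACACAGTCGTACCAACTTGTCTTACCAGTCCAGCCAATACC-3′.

Reading the sequence 3'→5' and pairing each base (A↔T, G↔C) gives the reverse complement directly.

5'-GGTATTGGCTGGACTGGTAAGACAAGTTGGTACGACTGTGTCGTT-3'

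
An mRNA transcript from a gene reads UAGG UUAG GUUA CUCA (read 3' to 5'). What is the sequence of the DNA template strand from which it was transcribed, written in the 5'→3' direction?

5'-ATCCAATCCAATGAGT-3'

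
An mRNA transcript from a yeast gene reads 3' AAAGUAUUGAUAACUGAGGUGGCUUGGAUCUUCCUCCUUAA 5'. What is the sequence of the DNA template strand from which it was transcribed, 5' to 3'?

5'-TTTCATAACTATTGACTCCACCGAACCTAGAAGGAGGAATT-3'

Written 5'→3' the mRNA is AAUUCCUCCUUCUAGGUUCGGUGGAGUCAAUAGUUAUGAAA, so the coding DNA strand is AATTCCTCCTTCTAGGTTCGGTGGAGTCAATAGTTATGAAA. The template is its reverse complement.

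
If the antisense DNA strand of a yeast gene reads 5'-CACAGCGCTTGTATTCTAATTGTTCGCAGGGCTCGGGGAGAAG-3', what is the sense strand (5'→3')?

The coding strand is complementary and antiparallel to the template: take the complement (A↔T, G↔C) and reverse.

5'-CTTCTCCCCGAGCCCTGCGAACAATTAGAATACAAGCGCTGTG-3'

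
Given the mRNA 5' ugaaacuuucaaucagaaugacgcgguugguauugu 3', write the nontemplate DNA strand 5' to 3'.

5'-TGAAACTTTCAATCAGAATGACGCGGTTGGTATTGT-3'

The coding DNA strand has the same 5'→3' sequence as the mRNA with U replaced by T.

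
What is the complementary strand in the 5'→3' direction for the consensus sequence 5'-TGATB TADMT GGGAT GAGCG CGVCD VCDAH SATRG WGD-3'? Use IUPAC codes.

Standard pairs A↔T, G↔C; ambiguity codes pair R↔Y, M↔K, W↔W, S↔S, B↔V, D↔H. Complement (ACTAVATHKACCCTACTCGCGCBGHBGHTDSTAYCWCH), then reverse for 5'→3'.

5'-HCWCYATSDTHGBHGBCGCGCTCATCCCAKHTAVATCA-3'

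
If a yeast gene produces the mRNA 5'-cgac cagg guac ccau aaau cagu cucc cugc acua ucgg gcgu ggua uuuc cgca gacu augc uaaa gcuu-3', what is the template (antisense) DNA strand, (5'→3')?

5'-AAGCTTTAGCATAGTCTGCGGAAATACCACGCCCGATAGTGCAGGGAGACTGATTTATGGGTACCCTGGTCG-3'

Replace U with T to get the coding DNA strand: CGACCAGGGTACCCATAAATCAGTCTCCCTGCACTATCGGGCGTGGTATTTCCGCAGACTATGCTAAAGCTT. The template strand is its reverse complement (complement GCTGGTCCCATGGGTATTTAGTCAGAGGGACGTGATAGCCCGCACCATAAAGGCGTCTGATACGATTTCGAA, then reverse).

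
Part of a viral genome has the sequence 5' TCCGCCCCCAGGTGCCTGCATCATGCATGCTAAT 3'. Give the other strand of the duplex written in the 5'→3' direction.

Pairing A↔T and G↔C gives AGGCGGGGGTCCACGGACGTAGTACGTACGATTA, running 3'→5'. Reverse for the 5'→3' convention.

5'-ATTAGCATGCATGATGCAGGCACCTGGGGGCGGA-3'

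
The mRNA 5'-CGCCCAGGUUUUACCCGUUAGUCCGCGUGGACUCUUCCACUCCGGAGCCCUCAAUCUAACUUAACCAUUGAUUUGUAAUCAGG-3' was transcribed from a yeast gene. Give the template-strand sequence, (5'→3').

Replace U with T to get the coding DNA strand: CGCCCAGGTTTTACCCGTTAGTCCGCGTGGACTCTTCCACTCCGGAGCCCTCAATCTAACTTAACCATTGATTTGTAATCAGG. The template strand is its reverse complement (complement GCGGGTCCAAAATGGGCAATCAGGCGCACCTGAGAAGGTGAGGCCTCGGGAGTTAGATTGAATTGGTAACTAAACATTAGTCC, then reverse).

5'-CCTGATTACAAATCAATGGTTAAGTTAGATTGAGGGCTCCGGAGTGGAAGAGTCCACGCGGACTAACGGGTAAAACCTGGGCG-3'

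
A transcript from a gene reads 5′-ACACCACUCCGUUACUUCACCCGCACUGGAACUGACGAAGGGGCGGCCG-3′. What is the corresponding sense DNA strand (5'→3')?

5'-ACACCACTCCGTTACTTCACCCGCACTGGAACTGACGAAGGGGCGGCCG-3'

The coding DNA strand has the same 5'→3' sequence as the mRNA with U replaced by T.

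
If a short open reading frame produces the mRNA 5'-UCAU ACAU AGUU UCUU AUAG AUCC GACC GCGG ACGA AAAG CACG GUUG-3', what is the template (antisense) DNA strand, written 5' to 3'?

Replace U with T to get the coding DNA strand: TCATACATAGTTTCTTATAGATCCGACCGCGGACGAAAAGCACGGTTG. The template strand is its reverse complement (complement AGTATGTATCAAAGAATATCTAGGCTGGCGCCTGCTTTTCGTGCCAAC, then reverse).

5'-CAACCGTGCTTTTCGTCCGCGGTCGGATCTATAAGAAACTATGTATGA-3'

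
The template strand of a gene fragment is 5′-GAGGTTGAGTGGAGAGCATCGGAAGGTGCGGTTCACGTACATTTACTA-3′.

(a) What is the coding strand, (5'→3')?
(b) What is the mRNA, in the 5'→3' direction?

(a) 5′-TAGTAAATGTACGTGAACCGCACCTTCCGATGCTCTCCACTCAACCTC-3′
(b) 5′-UAGUAAAUGUACGUGAACCGCACCUUCCGAUGCUCUCCACUCAACCUC-3′

(a) The coding strand is the reverse complement of the template: complement CTCCAACTCACCTCTCGTAGCCTTCCACGCCAAGTGCATGTAAATGAT, then reverse.
(b) mRNA has the coding-strand sequence with T→U.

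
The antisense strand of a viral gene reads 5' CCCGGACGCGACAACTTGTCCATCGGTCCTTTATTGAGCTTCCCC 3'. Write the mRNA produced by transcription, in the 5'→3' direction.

5'-GGGGAAGCUCAAUAAAGGACCGAUGGACAAGUUGUCGCGUCCGGG-3'

RNA polymerase reads the template 3'→5' and synthesizes mRNA 5'→3' by base-pairing (A→U, T→A, G↔C). The complement of the template is GGGCCTGCGCTGTTGAACAGGTAGCCAGGAAATAACTCGAAGGGG; antiparallel, so 5'→3' the coding strand is GGGGAAGCTCAATAAAGGACCGATGGACAAGTTGTCGCGTCCGGG. Replace T with U for the mRNA.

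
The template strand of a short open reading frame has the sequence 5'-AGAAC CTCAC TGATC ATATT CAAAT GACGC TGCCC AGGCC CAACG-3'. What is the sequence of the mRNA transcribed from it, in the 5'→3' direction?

RNA polymerase reads the template 3'→5' and synthesizes mRNA 5'→3' by base-pairing (A→U, T→A, G↔C). The complement of the template is TCTTGGAGTGACTAGTATAAGTTTACTGCGACGGGTCCGGGTTGC; antiparallel, so 5'→3' the coding strand is CGTTGGGCCTGGGCAGCGTCATTTGAATATGATCAGTGAGGTTCT. Replace T with U for the mRNA.

5′-CGUUGGGCCUGGGCAGCGUCAUUUGAAUAUGAUCAGUGAGGUUCU-3′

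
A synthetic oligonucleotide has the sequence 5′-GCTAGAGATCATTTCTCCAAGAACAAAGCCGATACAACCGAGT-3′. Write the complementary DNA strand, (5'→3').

The complement of GCTAGAGATCATTTCTCCAAGAACAAAGCCGATACAACCGAGT is CGATCTCTAGTAAAGAGGTTCTTGTTTCGGCTATGTTGGCTCA (A↔T, G↔C). DNA strands are antiparallel, so the complementary strand runs 3'→5'; reversing gives the 5'→3' form.

5'-ACTCGGTTGTATCGGCTTTGTTCTTGGAGAAATGATCTCTAGC-3'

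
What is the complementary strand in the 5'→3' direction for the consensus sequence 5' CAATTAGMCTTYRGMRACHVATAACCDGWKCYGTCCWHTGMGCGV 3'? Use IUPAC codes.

5'-BCGCKCADWGGACRGMWCHGGTTATBDGTYKCYRAAGKCTAATTG-3'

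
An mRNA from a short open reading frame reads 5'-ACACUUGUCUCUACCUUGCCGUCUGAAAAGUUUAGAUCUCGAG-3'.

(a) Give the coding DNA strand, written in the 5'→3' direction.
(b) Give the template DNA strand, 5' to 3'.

(a) The coding strand matches the mRNA with U→T.
(b) The template strand is the reverse complement of the coding strand.

(a) 5'-ACACTTGTCTCTACCTTGCCGTCTGAAAAGTTTAGATCTCGAG-3'
(b) 5'-CTCGAGATCTAAACTTTTCAGACGGCAAGGTAGAGACAAGTGT-3'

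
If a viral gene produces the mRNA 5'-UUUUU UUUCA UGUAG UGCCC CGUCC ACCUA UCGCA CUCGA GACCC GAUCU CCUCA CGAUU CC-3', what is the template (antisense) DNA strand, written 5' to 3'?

5'-GGAATCGTGAGGAGATCGGGTCTCGAGTGCGATAGGTGGACGGGGCACTACATGAAAAAAAA-3'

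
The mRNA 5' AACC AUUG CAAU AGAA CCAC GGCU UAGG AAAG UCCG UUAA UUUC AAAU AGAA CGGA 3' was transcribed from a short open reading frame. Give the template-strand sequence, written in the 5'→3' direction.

Replace U with T to get the coding DNA strand: AACCATTGCAATAGAACCACGGCTTAGGAAAGTCCGTTAATTTCAAATAGAACGGA. The template strand is its reverse complement (complement TTGGTAACGTTATCTTGGTGCCGAATCCTTTCAGGCAATTAAAGTTTATCTTGCCT, then reverse).

5'-TCCGTTCTATTTGAAATTAACGGACTTTCCTAAGCCGTGGTTCTATTGCAATGGTT-3'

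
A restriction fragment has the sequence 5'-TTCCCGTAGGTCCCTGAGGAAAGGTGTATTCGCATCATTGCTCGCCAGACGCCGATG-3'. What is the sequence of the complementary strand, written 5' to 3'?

The complement of TTCCCGTAGGTCCCTGAGGAAAGGTGTATTCGCATCATTGCTCGCCAGACGCCGATG is AAGGGCATCCAGGGACTCCTTTCCACATAAGCGTAGTAACGAGCGGTCTGCGGCTAC (A↔T, G↔C). DNA strands are antiparallel, so the complementary strand runs 3'→5'; reversing gives the 5'→3' form.

5'-CATCGGCGTCTGGCGAGCAATGATGCGAATACACCTTTCCTCAGGGACCTACGGGAA-3'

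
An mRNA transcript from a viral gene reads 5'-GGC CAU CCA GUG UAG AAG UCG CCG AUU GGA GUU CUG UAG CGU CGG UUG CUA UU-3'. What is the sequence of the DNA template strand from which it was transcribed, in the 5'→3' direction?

Replace U with T to get the coding DNA strand: GGCCATCCAGTGTAGAAGTCGCCGATTGGAGTTCTGTAGCGTCGGTTGCTATT. The template strand is its reverse complement (complement CCGGTAGGTCACATCTTCAGCGGCTAACCTCAAGACATCGCAGCCAACGATAA, then reverse).

5'-AATAGCAACCGACGCTACAGAACTCCAATCGGCGACTTCTACACTGGATGGCC-3'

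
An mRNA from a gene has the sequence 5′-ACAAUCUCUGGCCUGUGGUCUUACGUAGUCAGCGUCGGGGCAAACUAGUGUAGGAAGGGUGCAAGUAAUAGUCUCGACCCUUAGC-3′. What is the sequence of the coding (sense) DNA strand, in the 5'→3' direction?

The coding DNA strand has the same 5'→3' sequence as the mRNA with U replaced by T.

5'-ACAATCTCTGGCCTGTGGTCTTACGTAGTCAGCGTCGGGGCAAACTAGTGTAGGAAGGGTGCAAGTAATAGTCTCGACCCTTAGC-3'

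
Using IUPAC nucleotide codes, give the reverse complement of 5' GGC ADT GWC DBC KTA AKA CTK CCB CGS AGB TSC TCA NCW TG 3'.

Standard pairs A↔T, G↔C; ambiguity codes pair K↔M, W↔W, S↔S, B↔V, D↔H, N↔N. Complement (CCGTHACWGHVGMATTMTGAMGGVGCSTCVASGAGTNGWAC), then reverse for 5'→3'.

5'-CAWGNTGAGSAVCTSCGVGGMAGTMTTAMGVHGWCAHTGCC-3'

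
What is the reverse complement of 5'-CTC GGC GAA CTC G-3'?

5'-CGAGTTCGCCGAG-3'

Reading the sequence 3'→5' and pairing each base (A↔T, G↔C) gives the reverse complement directly.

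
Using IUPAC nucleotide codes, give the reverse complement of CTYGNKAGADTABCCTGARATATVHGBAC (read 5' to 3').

Standard pairs A↔T, G↔C; ambiguity codes pair R↔Y, K↔M, B↔V, D↔H, N↔N. Complement (GARCNMTCTHATVGGACTYTATABDCVTG), then reverse for 5'→3'.

5'-GTVCDBATATYTCAGGVTAHTCTMNCRAG-3'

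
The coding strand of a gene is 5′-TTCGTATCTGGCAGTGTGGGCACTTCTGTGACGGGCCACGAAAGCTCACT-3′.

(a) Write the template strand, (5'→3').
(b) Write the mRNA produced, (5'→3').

(a) 5'-AGTGAGCTTTCGTGGCCCGTCACAGAAGTGCCCACACTGCCAGATACGAA-3'
(b) 5'-UUCGUAUCUGGCAGUGUGGGCACUUCUGUGACGGGCCACGAAAGCUCACU-3'

(a) The template strand is the reverse complement of the coding strand: complement AAGCATAGACCGTCACACCCGTGAAGACACTGCCCGGTGCTTTCGAGTGA, then reverse.
(b) mRNA matches the coding strand with T→U.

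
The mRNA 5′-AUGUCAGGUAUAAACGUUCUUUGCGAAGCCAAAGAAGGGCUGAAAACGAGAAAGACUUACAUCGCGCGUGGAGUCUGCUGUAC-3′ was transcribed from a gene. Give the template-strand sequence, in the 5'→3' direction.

5'-GTACAGCAGACTCCACGCGCGATGTAAGTCTTTCTCGTTTTCAGCCCTTCTTTGGCTTCGCAAAGAACGTTTATACCTGACAT-3'

Replace U with T to get the coding DNA strand: ATGTCAGGTATAAACGTTCTTTGCGAAGCCAAAGAAGGGCTGAAAACGAGAAAGACTTACATCGCGCGTGGAGTCTGCTGTAC. The template strand is its reverse complement (complement TACAGTCCATATTTGCAAGAAACGCTTCGGTTTCTTCCCGACTTTTGCTCTTTCTGAATGTAGCGCGCACCTCAGACGACATG, then reverse).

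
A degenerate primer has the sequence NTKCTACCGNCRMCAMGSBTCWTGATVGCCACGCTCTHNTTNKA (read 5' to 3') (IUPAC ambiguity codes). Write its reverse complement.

5'-TMNAANDAGAGCGTGGCBATCAWGAVSCKTGKYGNCGGTAGMAN-3'

Standard pairs A↔T, G↔C; ambiguity codes pair R↔Y, M↔K, W↔W, S↔S, B↔V, H↔D, N↔N. Complement (NAMGATGGCNGYKGTKCSVAGWACTABCGGTGCGAGADNAANMT), then reverse for 5'→3'.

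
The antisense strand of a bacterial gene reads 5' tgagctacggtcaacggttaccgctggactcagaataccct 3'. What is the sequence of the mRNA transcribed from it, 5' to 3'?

RNA polymerase reads the template 3'→5' and synthesizes mRNA 5'→3' by base-pairing (A→U, T→A, G↔C). The complement of the template is ACTCGATGCCAGTTGCCAATGGCGACCTGAGTCTTATGGGA; antiparallel, so 5'→3' the coding strand is AGGGTATTCTGAGTCCAGCGGTAACCGTTGACCGTAGCTCA. Replace T with U for the mRNA.

5'-AGGGUAUUCUGAGUCCAGCGGUAACCGUUGACCGUAGCUCA-3'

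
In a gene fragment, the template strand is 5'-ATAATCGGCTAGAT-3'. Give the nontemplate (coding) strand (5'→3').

The coding strand is complementary and antiparallel to the template: take the complement (A↔T, G↔C) and reverse.

5'-ATCTAGCCGATTAT-3'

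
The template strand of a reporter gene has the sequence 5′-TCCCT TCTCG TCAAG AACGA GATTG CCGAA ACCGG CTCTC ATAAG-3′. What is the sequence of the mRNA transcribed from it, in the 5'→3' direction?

5'-CUUAUGAGAGCCGGUUUCGGCAAUCUCGUUCUUGACGAGAAGGGA-3'

RNA polymerase reads the template 3'→5' and synthesizes mRNA 5'→3' by base-pairing (A→U, T→A, G↔C). The complement of the template is AGGGAAGAGCAGTTCTTGCTCTAACGGCTTTGGCCGAGAGTATTC; antiparallel, so 5'→3' the coding strand is CTTATGAGAGCCGGTTTCGGCAATCTCGTTCTTGACGAGAAGGGA. Replace T with U for the mRNA.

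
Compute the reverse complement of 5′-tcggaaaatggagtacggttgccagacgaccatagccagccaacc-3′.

5′-GGTTGGCTGGCTATGGTCGTCTGGCAACCGTACTCCATTTTCCGA-3′

Complement each base (A↔T, G↔C): AGCCTTTTACCTCATGCCAACGGTCTGCTGGTATCGGTCGGTTGG. Then reverse.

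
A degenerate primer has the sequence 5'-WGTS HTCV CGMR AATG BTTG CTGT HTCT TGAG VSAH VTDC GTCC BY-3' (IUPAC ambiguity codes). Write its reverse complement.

5'-RVGGACGHABDTSBCTCAAGADACAGCAAVCATTYKCGBGADSACW-3'

Standard pairs A↔T, G↔C; ambiguity codes pair R↔Y, M↔K, W↔W, S↔S, B↔V, D↔H. Complement (WCASDAGBGCKYTTACVAACGACADAGAACTCBSTDBAHGCAGGVR), then reverse for 5'→3'.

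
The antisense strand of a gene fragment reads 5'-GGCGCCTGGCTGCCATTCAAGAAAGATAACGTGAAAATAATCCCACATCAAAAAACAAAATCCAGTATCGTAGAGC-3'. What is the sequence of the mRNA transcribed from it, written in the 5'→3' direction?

The mRNA has the sequence of the coding strand (reverse complement of the template) with T→U. Reverse complement of GGCGCCTGGCTGCCATTCAAGAAAGATAACGTGAAAATAATCCCACATCAAAAAACAAAATCCAGTATCGTAGAGC is GCTCTACGATACTGGATTTTGTTTTTTGATGTGGGATTATTTTCACGTTATCTTTCTTGAATGGCAGCCAGGCGCC; then T→U.

5'-GCUCUACGAUACUGGAUUUUGUUUUUUGAUGUGGGAUUAUUUUCACGUUAUCUUUCUUGAAUGGCAGCCAGGCGCC-3'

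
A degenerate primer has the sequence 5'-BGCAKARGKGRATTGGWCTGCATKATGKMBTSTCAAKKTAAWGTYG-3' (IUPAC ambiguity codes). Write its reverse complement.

5'-CRACWTTAMMTTGASAVKMCATMATGCAGWCCAATYCMCYTMTGCV-3'

Standard pairs A↔T, G↔C; ambiguity codes pair R↔Y, M↔K, W↔W, S↔S, B↔V. Complement (VCGTMTYCMCYTAACCWGACGTAMTACMKVASAGTTMMATTWCARC), then reverse for 5'→3'.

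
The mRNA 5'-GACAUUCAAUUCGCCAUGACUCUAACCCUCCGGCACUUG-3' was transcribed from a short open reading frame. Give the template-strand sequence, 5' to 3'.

Replace U with T to get the coding DNA strand: GACATTCAATTCGCCATGACTCTAACCCTCCGGCACTTG. The template strand is its reverse complement (complement CTGTAAGTTAAGCGGTACTGAGATTGGGAGGCCGTGAAC, then reverse).

5'-CAAGTGCCGGAGGGTTAGAGTCATGGCGAATTGAATGTC-3'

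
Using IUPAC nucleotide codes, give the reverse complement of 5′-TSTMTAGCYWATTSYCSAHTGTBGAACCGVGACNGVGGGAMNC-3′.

Standard pairs A↔T, G↔C; ambiguity codes pair Y↔R, M↔K, W↔W, S↔S, B↔V, H↔D, N↔N. Complement (ASAKATCGRWTAASRGSTDACAVCTTGGCBCTGNCBCCCTKNG), then reverse for 5'→3'.

5′-GNKTCCCBCNGTCBCGGTTCVACADTSGRSAATWRGCTAKASA-3′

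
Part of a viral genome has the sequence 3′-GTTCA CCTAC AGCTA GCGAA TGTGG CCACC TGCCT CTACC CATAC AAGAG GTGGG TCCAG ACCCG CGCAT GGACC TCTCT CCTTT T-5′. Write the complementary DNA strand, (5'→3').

The strand is given 3'→5', so its complement runs 5'→3' in the same left-to-right order: pair each base A↔T, G↔C.

5'-CAAGTGGATGTCGATCGCTTACACCGGTGGACGGAGATGGGTATGTTCTCCACCCAGGTCTGGGCGCGTACCTGGAGAGAGGAAAA-3'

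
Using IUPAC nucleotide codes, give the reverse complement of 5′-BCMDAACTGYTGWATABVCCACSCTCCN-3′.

5'-NGGAGSGTGGBVTATWCARCAGTTHKGV-3'

Standard pairs A↔T, G↔C; ambiguity codes pair Y↔R, M↔K, W↔W, S↔S, B↔V, D↔H, N↔N. Complement (VGKHTTGACRACWTATVBGGTGSGAGGN), then reverse for 5'→3'.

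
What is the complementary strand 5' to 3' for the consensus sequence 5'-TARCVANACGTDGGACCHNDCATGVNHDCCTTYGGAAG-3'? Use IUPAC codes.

Standard pairs A↔T, G↔C; ambiguity codes pair R↔Y, D↔H, V↔B, N↔N. Complement (ATYGBTNTGCAHCCTGGDNHGTACBNDHGGAARCCTTC), then reverse for 5'→3'.

5'-CTTCCRAAGGHDNBCATGHNDGGTCCHACGTNTBGYTA-3'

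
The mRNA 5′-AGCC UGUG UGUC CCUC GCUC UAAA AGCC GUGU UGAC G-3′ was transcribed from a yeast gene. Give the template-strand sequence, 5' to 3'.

5'-CGTCAACACGGCTTTTAGAGCGAGGGACACACAGGCT-3'

Replace U with T to get the coding DNA strand: AGCCTGTGTGTCCCTCGCTCTAAAAGCCGTGTTGACG. The template strand is its reverse complement (complement TCGGACACACAGGGAGCGAGATTTTCGGCACAACTGC, then reverse).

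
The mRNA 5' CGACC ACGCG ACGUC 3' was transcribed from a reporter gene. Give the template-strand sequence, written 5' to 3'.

5'-GACGTCGCGTGGTCG-3'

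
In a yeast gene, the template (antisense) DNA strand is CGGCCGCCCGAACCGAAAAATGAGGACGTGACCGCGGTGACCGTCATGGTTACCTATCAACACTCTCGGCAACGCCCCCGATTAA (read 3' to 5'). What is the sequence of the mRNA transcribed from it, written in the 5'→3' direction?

Reading the template 3'→5' as shown, RNA polymerase pairs each base (A→U, T→A, G↔C) to build mRNA 5'→3' directly.

5′-GCCGGCGGGCUUGGCUUUUUACUCCUGCACUGGCGCCACUGGCAGUACCAAUGGAUAGUUGUGAGAGCCGUUGCGGGGGCUAAUU-3′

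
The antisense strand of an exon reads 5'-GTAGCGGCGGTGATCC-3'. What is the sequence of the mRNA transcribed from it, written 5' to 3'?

The mRNA has the sequence of the coding strand (reverse complement of the template) with T→U. Reverse complement of GTAGCGGCGGTGATCC is GGATCACCGCCGCTAC; then T→U.

5′-GGAUCACCGCCGCUAC-3′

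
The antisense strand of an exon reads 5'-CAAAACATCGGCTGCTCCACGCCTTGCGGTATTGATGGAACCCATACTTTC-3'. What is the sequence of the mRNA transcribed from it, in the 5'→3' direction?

5′-GAAAGUAUGGGUUCCAUCAAUACCGCAAGGCGUGGAGCAGCCGAUGUUUUG-3′

RNA polymerase reads the template 3'→5' and synthesizes mRNA 5'→3' by base-pairing (A→U, T→A, G↔C). The complement of the template is GTTTTGTAGCCGACGAGGTGCGGAACGCCATAACTACCTTGGGTATGAAAG; antiparallel, so 5'→3' the coding strand is GAAAGTATGGGTTCCATCAATACCGCAAGGCGTGGAGCAGCCGATGTTTTG. Replace T with U for the mRNA.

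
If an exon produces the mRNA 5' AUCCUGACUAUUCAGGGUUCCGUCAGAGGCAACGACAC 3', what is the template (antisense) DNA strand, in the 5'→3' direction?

Replace U with T to get the coding DNA strand: ATCCTGACTATTCAGGGTTCCGTCAGAGGCAACGACAC. The template strand is its reverse complement (complement TAGGACTGATAAGTCCCAAGGCAGTCTCCGTTGCTGTG, then reverse).

5'-GTGTCGTTGCCTCTGACGGAACCCTGAATAGTCAGGAT-3'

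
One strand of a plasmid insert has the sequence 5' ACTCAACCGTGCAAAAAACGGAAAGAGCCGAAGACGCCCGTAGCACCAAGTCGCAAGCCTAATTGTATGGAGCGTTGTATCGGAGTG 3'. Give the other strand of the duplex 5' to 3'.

5′-CACTCCGATACAACGCTCCATACAATTAGGCTTGCGACTTGGTGCTACGGGCGTCTTCGGCTCTTTCCGTTTTTTGCACGGTTGAGT-3′

The complement of ACTCAACCGTGCAAAAAACGGAAAGAGCCGAAGACGCCCGTAGCACCAAGTCGCAAGCCTAATTGTATGGAGCGTTGTATCGGAGTG is TGAGTTGGCACGTTTTTTGCCTTTCTCGGCTTCTGCGGGCATCGTGGTTCAGCGTTCGGATTAACATACCTCGCAACATAGCCTCAC (A↔T, G↔C). DNA strands are antiparallel, so the complementary strand runs 3'→5'; reversing gives the 5'→3' form.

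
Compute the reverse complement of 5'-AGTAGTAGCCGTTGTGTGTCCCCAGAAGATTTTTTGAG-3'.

5'-CTCAAAAAATCTTCTGGGGACACACAACGGCTACTACT-3'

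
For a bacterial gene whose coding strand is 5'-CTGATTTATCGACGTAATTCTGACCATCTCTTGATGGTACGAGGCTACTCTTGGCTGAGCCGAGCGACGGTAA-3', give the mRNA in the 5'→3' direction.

5′-CUGAUUUAUCGACGUAAUUCUGACCAUCUCUUGAUGGUACGAGGCUACUCUUGGCUGAGCCGAGCGACGGUAA-3′

The mRNA is synthesized from the template strand, so it matches the coding strand with T replaced by U.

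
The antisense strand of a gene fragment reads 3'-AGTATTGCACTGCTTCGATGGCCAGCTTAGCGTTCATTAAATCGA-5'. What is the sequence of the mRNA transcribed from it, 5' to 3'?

5′-UCAUAACGUGACGAAGCUACCGGUCGAAUCGCAAGUAAUUUAGCU-3′

Reading the template 3'→5' as shown, RNA polymerase pairs each base (A→U, T→A, G↔C) to build mRNA 5'→3' directly.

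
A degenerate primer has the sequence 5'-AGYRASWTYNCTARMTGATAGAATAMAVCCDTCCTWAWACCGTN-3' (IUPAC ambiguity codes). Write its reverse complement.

5′-NACGGTWTWAGGAHGGBTKTATTCTATCAKYTAGNRAWSTYRCT-3′

Standard pairs A↔T, G↔C; ambiguity codes pair R↔Y, M↔K, W↔W, S↔S, D↔H, V↔B, N↔N. Complement (TCRYTSWARNGATYKACTATCTTATKTBGGHAGGAWTWTGGCAN), then reverse for 5'→3'.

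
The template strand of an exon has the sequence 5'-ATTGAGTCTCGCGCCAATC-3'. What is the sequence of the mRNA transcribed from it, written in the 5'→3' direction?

5'-GAUUGGCGCGAGACUCAAU-3'

RNA polymerase reads the template 3'→5' and synthesizes mRNA 5'→3' by base-pairing (A→U, T→A, G↔C). The complement of the template is TAACTCAGAGCGCGGTTAG; antiparallel, so 5'→3' the coding strand is GATTGGCGCGAGACTCAAT. Replace T with U for the mRNA.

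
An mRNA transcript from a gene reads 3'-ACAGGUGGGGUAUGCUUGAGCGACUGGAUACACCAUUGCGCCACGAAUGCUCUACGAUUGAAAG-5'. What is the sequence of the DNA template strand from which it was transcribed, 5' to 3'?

Written 5'→3' the mRNA is GAAAGUUAGCAUCUCGUAAGCACCGCGUUACCACAUAGGUCAGCGAGUUCGUAUGGGGUGGACA, so the coding DNA strand is GAAAGTTAGCATCTCGTAAGCACCGCGTTACCACATAGGTCAGCGAGTTCGTATGGGGTGGACA. The template is its reverse complement.

5'-TGTCCACCCCATACGAACTCGCTGACCTATGTGGTAACGCGGTGCTTACGAGATGCTAACTTTC-3'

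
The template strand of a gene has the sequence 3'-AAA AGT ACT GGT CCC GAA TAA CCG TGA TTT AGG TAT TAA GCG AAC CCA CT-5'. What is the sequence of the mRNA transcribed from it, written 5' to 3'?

5'-UUUUCAUGACCAGGGCUUAUUGGCACUAAAUCCAUAAUUCGCUUGGGUGA-3'

Reading the template 3'→5' as shown, RNA polymerase pairs each base (A→U, T→A, G↔C) to build mRNA 5'→3' directly.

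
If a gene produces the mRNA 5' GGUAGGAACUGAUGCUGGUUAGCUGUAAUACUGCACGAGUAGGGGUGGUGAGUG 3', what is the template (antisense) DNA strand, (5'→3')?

5'-CACTCACCACCCCTACTCGTGCAGTATTACAGCTAACCAGCATCAGTTCCTACC-3'

Replace U with T to get the coding DNA strand: GGTAGGAACTGATGCTGGTTAGCTGTAATACTGCACGAGTAGGGGTGGTGAGTG. The template strand is its reverse complement (complement CCATCCTTGACTACGACCAATCGACATTATGACGTGCTCATCCCCACCACTCAC, then reverse).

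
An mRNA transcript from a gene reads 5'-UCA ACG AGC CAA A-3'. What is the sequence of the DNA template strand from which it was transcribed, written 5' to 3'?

5′-TTTGGCTCGTTGA-3′

Replace U with T to get the coding DNA strand: TCAACGAGCCAAA. The template strand is its reverse complement (complement AGTTGCTCGGTTT, then reverse).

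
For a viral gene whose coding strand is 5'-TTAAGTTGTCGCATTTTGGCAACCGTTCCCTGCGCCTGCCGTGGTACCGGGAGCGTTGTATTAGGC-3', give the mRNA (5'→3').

5'-UUAAGUUGUCGCAUUUUGGCAACCGUUCCCUGCGCCUGCCGUGGUACCGGGAGCGUUGUAUUAGGC-3'

The mRNA is synthesized from the template strand, so it matches the coding strand with T replaced by U.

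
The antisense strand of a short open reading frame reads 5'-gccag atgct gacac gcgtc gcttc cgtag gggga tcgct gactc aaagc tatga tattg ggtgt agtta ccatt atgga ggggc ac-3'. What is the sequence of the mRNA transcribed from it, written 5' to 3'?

5'-GUGCCCCUCCAUAAUGGUAACUACACCCAAUAUCAUAGCUUUGAGUCAGCGAUCCCCCUACGGAAGCGACGCGUGUCAGCAUCUGGC-3'

The mRNA has the sequence of the coding strand (reverse complement of the template) with T→U. Reverse complement of GCCAGATGCTGACACGCGTCGCTTCCGTAGGGGGATCGCTGACTCAAAGCTATGATATTGGGTGTAGTTACCATTATGGAGGGGCAC is GTGCCCCTCCATAATGGTAACTACACCCAATATCATAGCTTTGAGTCAGCGATCCCCCTACGGAAGCGACGCGTGTCAGCATCTGGC; then T→U.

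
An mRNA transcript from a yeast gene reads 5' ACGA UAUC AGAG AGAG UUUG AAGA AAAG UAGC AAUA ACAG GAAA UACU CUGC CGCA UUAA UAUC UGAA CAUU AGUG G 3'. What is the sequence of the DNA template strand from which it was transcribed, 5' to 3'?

Replace U with T to get the coding DNA strand: ACGATATCAGAGAGAGTTTGAAGAAAAGTAGCAATAACAGGAAATACTCTGCCGCATTAATATCTGAACATTAGTGG. The template strand is its reverse complement (complement TGCTATAGTCTCTCTCAAACTTCTTTTCATCGTTATTGTCCTTTATGAGACGGCGTAATTATAGACTTGTAATCACC, then reverse).

5'-CCACTAATGTTCAGATATTAATGCGGCAGAGTATTTCCTGTTATTGCTACTTTTCTTCAAACTCTCTCTGATATCGT-3'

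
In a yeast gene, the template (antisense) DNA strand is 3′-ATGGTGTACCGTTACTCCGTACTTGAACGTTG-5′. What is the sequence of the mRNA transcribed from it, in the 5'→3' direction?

Reading the template 3'→5' as shown, RNA polymerase pairs each base (A→U, T→A, G↔C) to build mRNA 5'→3' directly.

5'-UACCACAUGGCAAUGAGGCAUGAACUUGCAAC-3'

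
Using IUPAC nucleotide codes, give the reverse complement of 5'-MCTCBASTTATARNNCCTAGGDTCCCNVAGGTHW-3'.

5'-WDACCTBNGGGAHCCTAGGNNYTATAASTVGAGK-3'

Standard pairs A↔T, G↔C; ambiguity codes pair R↔Y, M↔K, W↔W, S↔S, B↔V, D↔H, N↔N. Complement (KGAGVTSAATATYNNGGATCCHAGGGNBTCCADW), then reverse for 5'→3'.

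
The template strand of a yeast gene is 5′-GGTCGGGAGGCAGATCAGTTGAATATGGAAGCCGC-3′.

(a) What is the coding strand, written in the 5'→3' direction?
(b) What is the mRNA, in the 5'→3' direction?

(a) 5'-GCGGCTTCCATATTCAACTGATCTGCCTCCCGACC-3'
(b) 5'-GCGGCUUCCAUAUUCAACUGAUCUGCCUCCCGACC-3'

(a) The coding strand is the reverse complement of the template: complement CCAGCCCTCCGTCTAGTCAACTTATACCTTCGGCG, then reverse.
(b) mRNA has the coding-strand sequence with T→U.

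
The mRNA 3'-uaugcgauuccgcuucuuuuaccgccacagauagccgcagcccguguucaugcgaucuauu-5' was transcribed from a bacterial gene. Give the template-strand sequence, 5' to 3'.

5'-ATACGCTAAGGCGAAGAAAATGGCGGTGTCTATCGGCGTCGGGCACAAGTACGCTAGATAA-3'

Written 5'→3' the mRNA is UUAUCUAGCGUACUUGUGCCCGACGCCGAUAGACACCGCCAUUUUCUUCGCCUUAGCGUAU, so the coding DNA strand is TTATCTAGCGTACTTGTGCCCGACGCCGATAGACACCGCCATTTTCTTCGCCTTAGCGTAT. The template is its reverse complement.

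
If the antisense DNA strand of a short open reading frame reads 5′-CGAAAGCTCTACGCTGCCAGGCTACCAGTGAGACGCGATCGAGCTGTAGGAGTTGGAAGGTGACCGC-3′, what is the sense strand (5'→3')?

5'-GCGGTCACCTTCCAACTCCTACAGCTCGATCGCGTCTCACTGGTAGCCTGGCAGCGTAGAGCTTTCG-3'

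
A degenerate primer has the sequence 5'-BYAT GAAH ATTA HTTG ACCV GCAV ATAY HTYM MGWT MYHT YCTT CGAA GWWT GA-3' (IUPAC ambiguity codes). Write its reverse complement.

Standard pairs A↔T, G↔C; ambiguity codes pair Y↔R, M↔K, W↔W, B↔V, H↔D. Complement (VRTACTTDTAATDAACTGGBCGTBTATRDARKKCWAKRDARGAAGCTTCWWACT), then reverse for 5'→3'.

5'-TCAWWCTTCGAAGRADRKAWCKKRADRTATBTGCBGGTCAADTAATDTTCATRV-3'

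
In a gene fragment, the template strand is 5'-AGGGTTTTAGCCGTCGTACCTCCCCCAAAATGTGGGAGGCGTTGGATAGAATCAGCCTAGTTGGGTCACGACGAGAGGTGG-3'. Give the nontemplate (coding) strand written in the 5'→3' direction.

5′-CCACCTCTCGTCGTGACCCAACTAGGCTGATTCTATCCAACGCCTCCCACATTTTGGGGGAGGTACGACGGCTAAAACCCT-3′

The coding strand is complementary and antiparallel to the template: take the complement (A↔T, G↔C) and reverse.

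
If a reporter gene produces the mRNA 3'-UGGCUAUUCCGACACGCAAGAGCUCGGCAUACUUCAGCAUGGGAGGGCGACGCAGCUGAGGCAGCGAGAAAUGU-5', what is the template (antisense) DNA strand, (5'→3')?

5'-ACCGATAAGGCTGTGCGTTCTCGAGCCGTATGAAGTCGTACCCTCCCGCTGCGTCGACTCCGTCGCTCTTTACA-3'

Written 5'→3' the mRNA is UGUAAAGAGCGACGGAGUCGACGCAGCGGGAGGGUACGACUUCAUACGGCUCGAGAACGCACAGCCUUAUCGGU, so the coding DNA strand is TGTAAAGAGCGACGGAGTCGACGCAGCGGGAGGGTACGACTTCATACGGCTCGAGAACGCACAGCCTTATCGGT. The template is its reverse complement.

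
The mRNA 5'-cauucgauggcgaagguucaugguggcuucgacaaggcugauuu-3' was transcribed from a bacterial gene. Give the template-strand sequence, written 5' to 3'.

5'-AAATCAGCCTTGTCGAAGCCACCATGAACCTTCGCCATCGAATG-3'

Replace U with T to get the coding DNA strand: CATTCGATGGCGAAGGTTCATGGTGGCTTCGACAAGGCTGATTT. The template strand is its reverse complement (complement GTAAGCTACCGCTTCCAAGTACCACCGAAGCTGTTCCGACTAAA, then reverse).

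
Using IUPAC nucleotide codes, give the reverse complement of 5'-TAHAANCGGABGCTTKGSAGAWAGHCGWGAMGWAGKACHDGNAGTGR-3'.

5'-YCACTNCHDGTMCTWCKTCWCGDCTWTCTSCMAAGCVTCCGNTTDTA-3'

Standard pairs A↔T, G↔C; ambiguity codes pair R↔Y, M↔K, W↔W, S↔S, B↔V, D↔H, N↔N. Complement (ATDTTNGCCTVCGAAMCSTCTWTCDGCWCTKCWTCMTGDHCNTCACY), then reverse for 5'→3'.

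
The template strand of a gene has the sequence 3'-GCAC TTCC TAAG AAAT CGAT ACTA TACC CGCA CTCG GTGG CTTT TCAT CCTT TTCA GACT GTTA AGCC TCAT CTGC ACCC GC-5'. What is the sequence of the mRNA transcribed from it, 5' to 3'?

5'-CGUGAAGGAUUCUUUAGCUAUGAUAUGGGCGUGAGCCACCGAAAAGUAGGAAAAGUCUGACAAUUCGGAGUAGACGUGGGCG-3'

Reading the template 3'→5' as shown, RNA polymerase pairs each base (A→U, T→A, G↔C) to build mRNA 5'→3' directly.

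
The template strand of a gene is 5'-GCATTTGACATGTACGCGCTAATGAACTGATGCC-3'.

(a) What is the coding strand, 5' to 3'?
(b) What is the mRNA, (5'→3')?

(a) The coding strand is the reverse complement of the template: complement CGTAAACTGTACATGCGCGATTACTTGACTACGG, then reverse.
(b) mRNA has the coding-strand sequence with T→U.

(a) 5'-GGCATCAGTTCATTAGCGCGTACATGTCAAATGC-3'
(b) 5'-GGCAUCAGUUCAUUAGCGCGUACAUGUCAAAUGC-3'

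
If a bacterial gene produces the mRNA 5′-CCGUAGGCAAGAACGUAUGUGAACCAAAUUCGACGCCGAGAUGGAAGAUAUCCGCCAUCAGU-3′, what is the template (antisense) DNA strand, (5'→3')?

5′-ACTGATGGCGGATATCTTCCATCTCGGCGTCGAATTTGGTTCACATACGTTCTTGCCTACGG-3′

Replace U with T to get the coding DNA strand: CCGTAGGCAAGAACGTATGTGAACCAAATTCGACGCCGAGATGGAAGATATCCGCCATCAGT. The template strand is its reverse complement (complement GGCATCCGTTCTTGCATACACTTGGTTTAAGCTGCGGCTCTACCTTCTATAGGCGGTAGTCA, then reverse).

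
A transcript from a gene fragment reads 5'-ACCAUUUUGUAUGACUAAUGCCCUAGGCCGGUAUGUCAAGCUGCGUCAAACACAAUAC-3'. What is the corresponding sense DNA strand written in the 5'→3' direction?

5'-ACCATTTTGTATGACTAATGCCCTAGGCCGGTATGTCAAGCTGCGTCAAACACAATAC-3'

The coding DNA strand has the same 5'→3' sequence as the mRNA with U replaced by T.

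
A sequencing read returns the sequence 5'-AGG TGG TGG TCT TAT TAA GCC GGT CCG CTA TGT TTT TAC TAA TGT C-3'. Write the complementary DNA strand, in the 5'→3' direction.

The complement of AGGTGGTGGTCTTATTAAGCCGGTCCGCTATGTTTTTACTAATGTC is TCCACCACCAGAATAATTCGGCCAGGCGATACAAAAATGATTACAG (A↔T, G↔C). DNA strands are antiparallel, so the complementary strand runs 3'→5'; reversing gives the 5'→3' form.

5'-GACATTAGTAAAAACATAGCGGACCGGCTTAATAAGACCACCACCT-3'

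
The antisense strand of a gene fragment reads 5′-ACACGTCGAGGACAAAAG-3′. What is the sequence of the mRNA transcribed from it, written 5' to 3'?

The mRNA has the sequence of the coding strand (reverse complement of the template) with T→U. Reverse complement of ACACGTCGAGGACAAAAG is CTTTTGTCCTCGACGTGT; then T→U.

5'-CUUUUGUCCUCGACGUGU-3'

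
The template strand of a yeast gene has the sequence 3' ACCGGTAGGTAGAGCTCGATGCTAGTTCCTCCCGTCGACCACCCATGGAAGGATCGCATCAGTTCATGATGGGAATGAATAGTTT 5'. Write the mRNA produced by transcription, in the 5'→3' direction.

Reading the template 3'→5' as shown, RNA polymerase pairs each base (A→U, T→A, G↔C) to build mRNA 5'→3' directly.

5'-UGGCCAUCCAUCUCGAGCUACGAUCAAGGAGGGCAGCUGGUGGGUACCUUCCUAGCGUAGUCAAGUACUACCCUUACUUAUCAAA-3'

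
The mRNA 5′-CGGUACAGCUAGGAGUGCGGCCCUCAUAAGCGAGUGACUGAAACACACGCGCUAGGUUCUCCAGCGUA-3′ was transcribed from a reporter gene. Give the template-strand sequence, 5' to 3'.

Replace U with T to get the coding DNA strand: CGGTACAGCTAGGAGTGCGGCCCTCATAAGCGAGTGACTGAAACACACGCGCTAGGTTCTCCAGCGTA. The template strand is its reverse complement (complement GCCATGTCGATCCTCACGCCGGGAGTATTCGCTCACTGACTTTGTGTGCGCGATCCAAGAGGTCGCAT, then reverse).

5'-TACGCTGGAGAACCTAGCGCGTGTGTTTCAGTCACTCGCTTATGAGGGCCGCACTCCTAGCTGTACCG-3'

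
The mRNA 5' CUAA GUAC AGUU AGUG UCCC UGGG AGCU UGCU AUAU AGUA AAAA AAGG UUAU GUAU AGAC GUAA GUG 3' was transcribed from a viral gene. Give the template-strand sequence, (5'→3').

Replace U with T to get the coding DNA strand: CTAAGTACAGTTAGTGTCCCTGGGAGCTTGCTATATAGTAAAAAAAGGTTATGTATAGACGTAAGTG. The template strand is its reverse complement (complement GATTCATGTCAATCACAGGGACCCTCGAACGATATATCATTTTTTTCCAATACATATCTGCATTCAC, then reverse).

5'-CACTTACGTCTATACATAACCTTTTTTTACTATATAGCAAGCTCCCAGGGACACTAACTGTACTTAG-3'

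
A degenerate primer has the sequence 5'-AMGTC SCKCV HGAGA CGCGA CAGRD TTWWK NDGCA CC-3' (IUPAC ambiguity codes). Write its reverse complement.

Standard pairs A↔T, G↔C; ambiguity codes pair R↔Y, M↔K, W↔W, S↔S, D↔H, V↔B, N↔N. Complement (TKCAGSGMGBDCTCTGCGCTGTCYHAAWWMNHCGTGG), then reverse for 5'→3'.

5'-GGTGCHNMWWAAHYCTGTCGCGTCTCDBGMGSGACKT-3'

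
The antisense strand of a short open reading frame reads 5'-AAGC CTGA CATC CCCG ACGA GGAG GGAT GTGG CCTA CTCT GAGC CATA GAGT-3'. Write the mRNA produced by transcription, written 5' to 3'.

RNA polymerase reads the template 3'→5' and synthesizes mRNA 5'→3' by base-pairing (A→U, T→A, G↔C). The complement of the template is TTCGGACTGTAGGGGCTGCTCCTCCCTACACCGGATGAGACTCGGTATCTCA; antiparallel, so 5'→3' the coding strand is ACTCTATGGCTCAGAGTAGGCCACATCCCTCCTCGTCGGGGATGTCAGGCTT. Replace T with U for the mRNA.

5'-ACUCUAUGGCUCAGAGUAGGCCACAUCCCUCCUCGUCGGGGAUGUCAGGCUU-3'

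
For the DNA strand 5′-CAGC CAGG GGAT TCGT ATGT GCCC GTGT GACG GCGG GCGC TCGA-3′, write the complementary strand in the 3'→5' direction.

Base-pairing A↔T, G↔C gives the complement. The complementary strand is antiparallel, so paired with a 5'→3' strand it runs 3'→5'.

3'-GTCGGTCCCCTAAGCATACACGGGCACACTGCCGCCCGCGAGCT-5'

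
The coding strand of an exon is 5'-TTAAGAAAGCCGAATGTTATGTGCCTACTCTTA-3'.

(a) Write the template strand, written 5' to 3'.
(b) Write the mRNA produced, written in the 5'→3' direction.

(a) 5'-TAAGAGTAGGCACATAACATTCGGCTTTCTTAA-3'
(b) 5'-UUAAGAAAGCCGAAUGUUAUGUGCCUACUCUUA-3'

(a) The template strand is the reverse complement of the coding strand: complement AATTCTTTCGGCTTACAATACACGGATGAGAAT, then reverse.
(b) mRNA matches the coding strand with T→U.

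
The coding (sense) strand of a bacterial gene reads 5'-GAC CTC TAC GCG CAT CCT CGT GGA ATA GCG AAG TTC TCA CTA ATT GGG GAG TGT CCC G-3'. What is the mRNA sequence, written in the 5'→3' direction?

5'-GACCUCUACGCGCAUCCUCGUGGAAUAGCGAAGUUCUCACUAAUUGGGGAGUGUCCCG-3'

The mRNA is synthesized from the template strand, so it matches the coding strand with T replaced by U.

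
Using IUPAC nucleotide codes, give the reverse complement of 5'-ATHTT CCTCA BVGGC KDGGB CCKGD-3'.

5'-HCMGGVCCHMGCCBVTGAGGAADAT-3'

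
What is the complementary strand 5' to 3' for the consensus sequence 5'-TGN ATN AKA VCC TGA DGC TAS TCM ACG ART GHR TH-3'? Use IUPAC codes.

Standard pairs A↔T, G↔C; ambiguity codes pair R↔Y, M↔K, S↔S, D↔H, V↔B, N↔N. Complement (ACNTANTMTBGGACTHCGATSAGKTGCTYACDYAD), then reverse for 5'→3'.

5'-DAYDCAYTCGTKGASTAGCHTCAGGBTMTNATNCA-3'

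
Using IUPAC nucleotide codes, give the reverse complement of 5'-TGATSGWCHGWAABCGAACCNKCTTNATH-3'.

Standard pairs A↔T, G↔C; ambiguity codes pair K↔M, W↔W, S↔S, B↔V, H↔D, N↔N. Complement (ACTASCWGDCWTTVGCTTGGNMGAANTAD), then reverse for 5'→3'.

5'-DATNAAGMNGGTTCGVTTWCDGWCSATCA-3'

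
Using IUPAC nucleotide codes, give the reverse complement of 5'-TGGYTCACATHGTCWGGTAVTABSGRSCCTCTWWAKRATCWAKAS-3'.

Standard pairs A↔T, G↔C; ambiguity codes pair R↔Y, K↔M, W↔W, S↔S, B↔V, H↔D. Complement (ACCRAGTGTADCAGWCCATBATVSCYSGGAGAWWTMYTAGWTMTS), then reverse for 5'→3'.

5'-STMTWGATYMTWWAGAGGSYCSVTABTACCWGACDATGTGARCCA-3'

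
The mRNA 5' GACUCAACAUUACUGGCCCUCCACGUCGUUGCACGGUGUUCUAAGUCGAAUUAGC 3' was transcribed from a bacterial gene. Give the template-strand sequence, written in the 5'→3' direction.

5'-GCTAATTCGACTTAGAACACCGTGCAACGACGTGGAGGGCCAGTAATGTTGAGTC-3'

Replace U with T to get the coding DNA strand: GACTCAACATTACTGGCCCTCCACGTCGTTGCACGGTGTTCTAAGTCGAATTAGC. The template strand is its reverse complement (complement CTGAGTTGTAATGACCGGGAGGTGCAGCAACGTGCCACAAGATTCAGCTTAATCG, then reverse).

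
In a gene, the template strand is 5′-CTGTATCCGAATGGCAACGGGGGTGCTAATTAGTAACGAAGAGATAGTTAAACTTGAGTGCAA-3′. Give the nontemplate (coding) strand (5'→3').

5'-TTGCACTCAAGTTTAACTATCTCTTCGTTACTAATTAGCACCCCCGTTGCCATTCGGATACAG-3'

The coding strand is complementary and antiparallel to the template: take the complement (A↔T, G↔C) and reverse.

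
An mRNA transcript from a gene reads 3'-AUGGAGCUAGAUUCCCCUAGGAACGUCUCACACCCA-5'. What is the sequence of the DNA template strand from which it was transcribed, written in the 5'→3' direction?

5'-TACCTCGATCTAAGGGGATCCTTGCAGAGTGTGGGT-3'

Written 5'→3' the mRNA is ACCCACACUCUGCAAGGAUCCCCUUAGAUCGAGGUA, so the coding DNA strand is ACCCACACTCTGCAAGGATCCCCTTAGATCGAGGTA. The template is its reverse complement.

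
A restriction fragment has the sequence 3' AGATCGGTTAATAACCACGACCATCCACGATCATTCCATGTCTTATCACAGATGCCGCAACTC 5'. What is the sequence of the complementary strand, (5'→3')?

5'-TCTAGCCAATTATTGGTGCTGGTAGGTGCTAGTAAGGTACAGAATAGTGTCTACGGCGTTGAG-3'

The strand is given 3'→5', so its complement runs 5'→3' in the same left-to-right order: pair each base A↔T, G↔C.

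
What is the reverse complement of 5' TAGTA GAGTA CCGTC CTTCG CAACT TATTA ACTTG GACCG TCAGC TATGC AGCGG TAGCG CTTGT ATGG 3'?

Reading the sequence 3'→5' and pairing each base (A↔T, G↔C) gives the reverse complement directly.

5'-CCATACAAGCGCTACCGCTGCATAGCTGACGGTCCAAGTTAATAAGTTGCGAAGGACGGTACTCTACTA-3'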